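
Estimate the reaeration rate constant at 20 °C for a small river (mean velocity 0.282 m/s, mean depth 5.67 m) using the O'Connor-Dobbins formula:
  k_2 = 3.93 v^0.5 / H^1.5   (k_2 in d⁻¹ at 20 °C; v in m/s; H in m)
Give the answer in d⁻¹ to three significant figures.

k_2 ≈ 0.155 d⁻¹

k_2 = 3.93 × 0.282^0.5 / 5.67^1.5 = 3.93 × 0.5310 / 13.50 = 0.1546 d⁻¹.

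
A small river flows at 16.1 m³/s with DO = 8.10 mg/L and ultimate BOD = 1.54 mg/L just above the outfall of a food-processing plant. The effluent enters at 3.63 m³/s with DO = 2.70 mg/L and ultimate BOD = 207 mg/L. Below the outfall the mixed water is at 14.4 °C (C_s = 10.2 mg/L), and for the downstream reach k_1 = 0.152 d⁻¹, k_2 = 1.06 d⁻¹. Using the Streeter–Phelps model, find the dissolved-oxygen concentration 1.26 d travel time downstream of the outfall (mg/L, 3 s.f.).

DO ≈ 5.68 mg/L

Mixed DO = (16.1×8.10 + 3.63×2.70)/(16.1+3.63) = 140.2/19.73 = 7.106 mg/L.
Mixed L₀ = (16.1×1.54 + 3.63×207)/(19.73) = 776.2/19.73 = 39.34 mg/L.
Initial deficit D₀ = C_s − DO₀ = 10.2 − 7.106 = 3.094 mg/L.
D(1.26) = [0.152×39.34/(1.06−0.152)](e^(−0.152×1.26) − e^(−1.06×1.26)) + 3.094 e^(−1.06×1.26)
= 6.586 × (0.8257 − 0.2630) + 3.094 × 0.2630 = 4.519 mg/L.
DO = 10.2 − 4.519 = 5.681 mg/L.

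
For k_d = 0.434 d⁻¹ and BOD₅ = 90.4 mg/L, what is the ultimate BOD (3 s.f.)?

BOD₅ = L₀(1 − e^(−5k_d)) ⇒ L₀ = BOD₅ / (1 − e^(−5×0.434))
= 90.4 / (1 − 0.1142) = 90.4 / 0.8858 = 102.1 mg/L.

L₀ ≈ 102 mg/L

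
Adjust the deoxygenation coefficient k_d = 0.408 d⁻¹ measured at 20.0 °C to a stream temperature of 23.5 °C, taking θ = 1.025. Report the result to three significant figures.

k_d ≈ 0.445 d⁻¹

k_d(T₂) = k_d(T₁) · θ^(T₂−T₁) = 0.408 × 1.025^(23.5−20.0)
= 0.408 × 1.025^3.50 = 0.408 × 1.090 = 0.4448 d⁻¹.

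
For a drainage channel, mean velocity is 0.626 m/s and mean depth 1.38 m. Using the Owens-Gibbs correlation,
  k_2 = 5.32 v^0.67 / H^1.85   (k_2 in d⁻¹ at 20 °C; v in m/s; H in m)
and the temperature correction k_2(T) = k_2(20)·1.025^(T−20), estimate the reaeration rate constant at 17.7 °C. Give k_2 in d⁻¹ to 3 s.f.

k_2(20) = 5.32 × 0.626^0.67 / 1.38^1.85 = 5.32 × 0.7306 / 1.815 = 2.142 d⁻¹.
k_2(17.7) = 2.142 × 1.025^(17.7−20) = 2.142 × 0.9448 = 2.024 d⁻¹.

k_2 ≈ 2.02 d⁻¹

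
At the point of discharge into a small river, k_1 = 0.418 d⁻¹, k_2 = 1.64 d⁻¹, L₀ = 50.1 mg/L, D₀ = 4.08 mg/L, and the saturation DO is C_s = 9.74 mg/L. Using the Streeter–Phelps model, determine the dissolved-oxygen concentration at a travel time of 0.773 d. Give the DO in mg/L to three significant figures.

k_1 L₀/(k_2−k_1) = 0.418×50.1/(1.64−0.418) = 20.94/1.222 = 17.14 mg/L.
e^(−k_1 t) = e^(−0.418×0.7730) = 0.7239; e^(−k_2 t) = e^(−1.64×0.7730) = 0.2815.
D = 17.14 × (0.7239 − 0.2815) + 4.08 × 0.2815 = 7.582 + 1.148 = 8.730 mg/L.
DO = C_s − D = 9.74 − 8.730 = 1.010 mg/L.

DO ≈ 1.01 mg/L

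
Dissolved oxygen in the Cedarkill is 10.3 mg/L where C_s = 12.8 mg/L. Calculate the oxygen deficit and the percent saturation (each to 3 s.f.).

D ≈ 2.50 mg/L; 80.5 % saturation

D = C_s − C = 12.8 − 10.3 = 2.50 mg/L.
% saturation = 10.3/12.8 × 100 = 80.5 %.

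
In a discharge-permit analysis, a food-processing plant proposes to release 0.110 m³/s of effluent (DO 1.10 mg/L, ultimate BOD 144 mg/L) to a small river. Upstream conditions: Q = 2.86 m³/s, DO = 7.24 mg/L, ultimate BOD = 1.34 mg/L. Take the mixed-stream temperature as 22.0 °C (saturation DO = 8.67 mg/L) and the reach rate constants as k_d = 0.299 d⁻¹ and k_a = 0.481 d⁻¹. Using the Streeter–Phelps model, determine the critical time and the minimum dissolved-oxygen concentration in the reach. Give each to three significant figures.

Mixed DO = (2.86×7.24 + 0.110×1.10)/(2.86+0.110) = 20.83/2.970 = 7.013 mg/L.
Mixed L₀ = (2.86×1.34 + 0.110×144)/(2.970) = 19.67/2.970 = 6.624 mg/L.
Initial deficit D₀ = C_s − DO₀ = 8.67 − 7.013 = 1.657 mg/L.
t_c = (1/0.1820) ln[(0.481/0.299)(1 − 1.657×0.1820/(0.299×6.624))] = 5.495 × ln(1.364) = 1.704 d.
D_c = (0.299/0.481) × 6.624 × e^(−0.299×1.704) = 0.6216 × 6.624 × 0.6007 = 2.474 mg/L.
Minimum DO = 8.67 − 2.474 = 6.196 mg/L.

t_c ≈ 1.70 d; minimum DO ≈ 6.20 mg/L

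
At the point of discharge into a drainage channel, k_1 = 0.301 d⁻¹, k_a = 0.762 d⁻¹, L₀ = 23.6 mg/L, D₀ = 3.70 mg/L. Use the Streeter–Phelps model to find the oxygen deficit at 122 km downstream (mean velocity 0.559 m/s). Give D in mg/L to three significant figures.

Travel time t = x/v = 122 km / (0.559 m/s) = 122000 m / 0.559 m/s = 218200 s = 2.526 d.
k_1 L₀/(k_a−k_1) = 0.301×23.6/(0.762−0.301) = 7.104/0.4610 = 15.41 mg/L.
e^(−k_1 t) = e^(−0.301×2.526) = 0.4675; e^(−k_a t) = e^(−0.762×2.526) = 0.1459.
D = 15.41 × (0.4675 − 0.1459) + 3.70 × 0.1459 = 4.956 + 0.5398 = 5.496 mg/L.

D ≈ 5.50 mg/L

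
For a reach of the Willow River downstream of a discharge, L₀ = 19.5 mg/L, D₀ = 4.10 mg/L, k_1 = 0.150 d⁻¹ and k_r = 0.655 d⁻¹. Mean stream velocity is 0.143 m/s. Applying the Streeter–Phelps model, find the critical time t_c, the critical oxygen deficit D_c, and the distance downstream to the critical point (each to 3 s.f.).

With k_r/k_1 = 4.367 and 1 − D₀(k_r−k_1)/(k_1 L₀) = 0.2921,
t_c = ln(4.367 × 0.2921) / (0.655 − 0.150) = ln(1.276) / 0.5050 = 0.2435/0.5050 = 0.4821 d.
L(t_c) = L₀ e^(−k_1 t_c) = 19.5 × 0.9302 = 18.14 mg/L, and at the critical point k_r D_c = k_1 L, so D_c = (0.150/0.655) × 18.14 = 4.154 mg/L.
x_c = v t_c = 0.143 m/s × 0.4821 d × 86400 s/d = 5957 m ≈ 5.96 km.

t_c ≈ 0.482 d; D_c ≈ 4.15 mg/L; x_c ≈ 5.96 km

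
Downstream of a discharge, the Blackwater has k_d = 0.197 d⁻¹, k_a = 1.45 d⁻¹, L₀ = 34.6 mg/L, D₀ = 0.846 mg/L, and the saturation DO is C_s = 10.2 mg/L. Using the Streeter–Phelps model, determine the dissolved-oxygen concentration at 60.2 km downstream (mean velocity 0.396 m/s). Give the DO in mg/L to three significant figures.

Travel time t = x/v = 60.2 km / (0.396 m/s) = 60200 m / 0.396 m/s = 152000 s = 1.759 d.
k_d L₀/(k_a−k_d) = 0.197×34.6/(1.45−0.197) = 6.816/1.253 = 5.440 mg/L.
e^(−k_d t) = e^(−0.197×1.759) = 0.7071; e^(−k_a t) = e^(−1.45×1.759) = 0.07798.
D = 5.440 × (0.7071 − 0.07798) + 0.846 × 0.07798 = 3.422 + 0.06597 = 3.488 mg/L.
DO = C_s − D = 10.2 − 3.488 = 6.712 mg/L.

DO ≈ 6.71 mg/L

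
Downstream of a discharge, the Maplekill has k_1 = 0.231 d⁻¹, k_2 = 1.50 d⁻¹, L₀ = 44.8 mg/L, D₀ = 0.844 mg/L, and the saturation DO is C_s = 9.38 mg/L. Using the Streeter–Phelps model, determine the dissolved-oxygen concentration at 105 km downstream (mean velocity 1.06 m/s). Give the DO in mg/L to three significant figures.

DO ≈ 4.43 mg/L

Travel time t = x/v = 105 km / (1.06 m/s) = 105000 m / 1.06 m/s = 99060 s = 1.146 d.
k_1 L₀/(k_2−k_1) = 0.231×44.8/(1.50−0.231) = 10.35/1.269 = 8.155 mg/L.
e^(−k_1 t) = e^(−0.231×1.146) = 0.7673; e^(−k_2 t) = e^(−1.50×1.146) = 0.1791.
D = 8.155 × (0.7673 − 0.1791) + 0.844 × 0.1791 = 4.797 + 0.1512 = 4.948 mg/L.
DO = C_s − D = 9.38 − 4.948 = 4.432 mg/L.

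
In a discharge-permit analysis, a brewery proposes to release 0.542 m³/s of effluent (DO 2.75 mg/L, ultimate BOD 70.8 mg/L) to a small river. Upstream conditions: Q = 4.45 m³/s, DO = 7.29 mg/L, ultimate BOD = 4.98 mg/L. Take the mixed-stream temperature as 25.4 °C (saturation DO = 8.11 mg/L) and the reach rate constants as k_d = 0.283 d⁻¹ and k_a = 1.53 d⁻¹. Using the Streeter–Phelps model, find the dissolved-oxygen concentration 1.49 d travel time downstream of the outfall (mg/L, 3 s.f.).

DO ≈ 6.45 mg/L

Mixed DO = (4.45×7.29 + 0.542×2.75)/(4.45+0.542) = 33.93/4.992 = 6.797 mg/L.
Mixed L₀ = (4.45×4.98 + 0.542×70.8)/(4.992) = 60.53/4.992 = 12.13 mg/L.
Initial deficit D₀ = C_s − DO₀ = 8.11 − 6.797 = 1.313 mg/L.
D(1.49) = [0.283×12.13/(1.53−0.283)](e^(−0.283×1.49) − e^(−1.53×1.49)) + 1.313 e^(−1.53×1.49)
= 2.752 × (0.6560 − 0.1023) + 1.313 × 0.1023 = 1.658 mg/L.
DO = 8.11 − 1.658 = 6.452 mg/L.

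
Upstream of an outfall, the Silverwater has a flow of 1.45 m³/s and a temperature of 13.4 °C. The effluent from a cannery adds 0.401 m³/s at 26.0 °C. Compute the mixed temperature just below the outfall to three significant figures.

Flow-weighted mixing: C = (Q_r C_r + Q_w C_w)/(Q_r + Q_w)
= (1.45×13.4 + 0.401×26.0)/(1.45 + 0.401) = 29.86/1.851 = 16.13 °C.

16.1 °C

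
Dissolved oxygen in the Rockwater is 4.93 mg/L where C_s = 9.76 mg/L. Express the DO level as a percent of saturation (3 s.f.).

50.5 % saturation

% saturation = C/C_s × 100 = 4.93/9.76 × 100 = 50.5 %.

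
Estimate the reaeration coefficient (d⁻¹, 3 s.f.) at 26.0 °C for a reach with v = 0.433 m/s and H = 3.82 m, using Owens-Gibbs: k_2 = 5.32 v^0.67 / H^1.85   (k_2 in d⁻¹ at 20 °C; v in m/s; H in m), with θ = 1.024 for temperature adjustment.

k_2 ≈ 0.293 d⁻¹

k_2(20) = 5.32 × 0.433^0.67 / 3.82^1.85 = 5.32 × 0.5708 / 11.93 = 0.2544 d⁻¹.
k_2(26.0) = 0.2544 × 1.024^(26.0−20) = 0.2544 × 1.153 = 0.2933 d⁻¹.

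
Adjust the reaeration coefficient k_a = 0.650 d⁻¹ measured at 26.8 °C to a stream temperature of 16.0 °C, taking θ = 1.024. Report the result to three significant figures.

k_a ≈ 0.503 d⁻¹

k_a(T₂) = k_a(T₁) · θ^(T₂−T₁) = 0.650 × 1.024^(16.0−26.8)
= 0.650 × 1.024^-10.8 = 0.650 × 0.7740 = 0.5031 d⁻¹.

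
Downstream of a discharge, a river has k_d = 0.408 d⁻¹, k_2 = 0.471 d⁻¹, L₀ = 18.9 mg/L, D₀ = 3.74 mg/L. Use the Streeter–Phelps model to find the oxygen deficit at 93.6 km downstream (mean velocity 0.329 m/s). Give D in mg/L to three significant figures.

Travel time t = x/v = 93.6 km / (0.329 m/s) = 93600 m / 0.329 m/s = 284500 s = 3.293 d.
k_d L₀/(k_2−k_d) = 0.408×18.9/(0.471−0.408) = 7.711/0.06300 = 122.4 mg/L.
e^(−k_d t) = e^(−0.408×3.293) = 0.2609; e^(−k_2 t) = e^(−0.471×3.293) = 0.2121.
D = 122.4 × (0.2609 − 0.2121) + 3.74 × 0.2121 = 5.984 + 0.7931 = 6.777 mg/L.

D ≈ 6.78 mg/L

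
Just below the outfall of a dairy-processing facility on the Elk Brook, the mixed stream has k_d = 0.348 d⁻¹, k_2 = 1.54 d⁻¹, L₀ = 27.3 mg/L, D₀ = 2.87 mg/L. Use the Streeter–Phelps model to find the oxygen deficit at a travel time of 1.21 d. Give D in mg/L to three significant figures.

k_d L₀/(k_2−k_d) = 0.348×27.3/(1.54−0.348) = 9.500/1.192 = 7.970 mg/L.
e^(−k_d t) = e^(−0.348×1.210) = 0.6563; e^(−k_2 t) = e^(−1.54×1.210) = 0.1551.
D = 7.970 × (0.6563 − 0.1551) + 2.87 × 0.1551 = 3.995 + 0.4453 = 4.440 mg/L.

D ≈ 4.44 mg/L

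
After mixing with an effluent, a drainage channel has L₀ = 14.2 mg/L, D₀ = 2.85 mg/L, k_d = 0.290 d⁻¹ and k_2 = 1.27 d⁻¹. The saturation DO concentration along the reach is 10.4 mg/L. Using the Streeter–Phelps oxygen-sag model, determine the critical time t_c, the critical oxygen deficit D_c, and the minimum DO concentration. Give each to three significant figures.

With k_2/k_d = 4.379 and 1 − D₀(k_2−k_d)/(k_d L₀) = 0.3218,
t_c = ln(4.379 × 0.3218) / (1.27 − 0.290) = ln(1.409) / 0.9800 = 0.3429/0.9800 = 0.3499 d.
D_c = (k_d/k_2) L₀ e^(−k_d t_c) = (0.290/1.27) × 14.2 × e^(−0.290×0.3499) = 0.2283 × 14.2 × 0.9035 = 2.930 mg/L.
Minimum DO = C_s − D_c = 10.4 − 2.930 = 7.470 mg/L.

t_c ≈ 0.350 d; D_c ≈ 2.93 mg/L; min DO ≈ 7.47 mg/L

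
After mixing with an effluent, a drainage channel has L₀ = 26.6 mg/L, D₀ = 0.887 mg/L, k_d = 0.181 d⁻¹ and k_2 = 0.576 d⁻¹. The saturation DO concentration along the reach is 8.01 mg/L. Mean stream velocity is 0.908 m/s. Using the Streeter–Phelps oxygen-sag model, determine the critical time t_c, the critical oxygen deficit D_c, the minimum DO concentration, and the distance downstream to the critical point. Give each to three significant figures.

t_c ≈ 2.74 d; D_c ≈ 5.09 mg/L; min DO ≈ 2.92 mg/L; x_c ≈ 215 km

With k_2/k_d = 3.182 and 1 − D₀(k_2−k_d)/(k_d L₀) = 0.9272,
t_c = ln(3.182 × 0.9272) / (0.576 − 0.181) = ln(2.951) / 0.3950 = 1.082/0.3950 = 2.739 d.
D_c = (k_d/k_2) L₀ e^(−k_d t_c) = (0.181/0.576) × 26.6 × e^(−0.181×2.739) = 0.3142 × 26.6 × 0.6091 = 5.091 mg/L.
Minimum DO = C_s − D_c = 8.01 − 5.091 = 2.919 mg/L.
x_c = v t_c = 0.908 m/s × 2.739 d × 86400 s/d = 214900 m ≈ 215 km.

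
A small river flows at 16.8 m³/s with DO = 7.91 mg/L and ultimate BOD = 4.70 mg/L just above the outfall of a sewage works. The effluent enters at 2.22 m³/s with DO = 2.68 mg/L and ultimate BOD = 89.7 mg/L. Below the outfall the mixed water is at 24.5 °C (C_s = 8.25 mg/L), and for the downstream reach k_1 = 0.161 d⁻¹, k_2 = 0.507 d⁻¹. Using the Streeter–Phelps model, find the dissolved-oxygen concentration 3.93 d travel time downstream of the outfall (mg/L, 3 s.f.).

Mixed DO = (16.8×7.91 + 2.22×2.68)/(16.8+2.22) = 138.8/19.02 = 7.300 mg/L.
Mixed L₀ = (16.8×4.70 + 2.22×89.7)/(19.02) = 278.1/19.02 = 14.62 mg/L.
Initial deficit D₀ = C_s − DO₀ = 8.25 − 7.300 = 0.9504 mg/L.
D(3.93) = [0.161×14.62/(0.507−0.161)](e^(−0.161×3.93) − e^(−0.507×3.93)) + 0.9504 e^(−0.507×3.93)
= 6.803 × (0.5311 − 0.1364) + 0.9504 × 0.1364 = 2.816 mg/L.
DO = 8.25 − 2.816 = 5.434 mg/L.

DO ≈ 5.43 mg/L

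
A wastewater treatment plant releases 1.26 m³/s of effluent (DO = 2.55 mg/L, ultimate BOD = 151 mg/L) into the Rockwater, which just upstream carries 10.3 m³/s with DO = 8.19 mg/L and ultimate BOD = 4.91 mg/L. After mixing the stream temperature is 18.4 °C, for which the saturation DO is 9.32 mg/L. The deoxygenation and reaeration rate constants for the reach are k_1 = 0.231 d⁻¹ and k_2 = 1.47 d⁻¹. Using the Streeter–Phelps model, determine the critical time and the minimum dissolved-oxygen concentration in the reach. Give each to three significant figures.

Mixed DO = (10.3×8.19 + 1.26×2.55)/(10.3+1.26) = 87.57/11.56 = 7.575 mg/L.
Mixed L₀ = (10.3×4.91 + 1.26×151)/(11.56) = 240.8/11.56 = 20.83 mg/L.
Initial deficit D₀ = C_s − DO₀ = 9.32 − 7.575 = 1.745 mg/L.
t_c = (1/1.239) ln[(1.47/0.231)(1 − 1.745×1.239/(0.231×20.83))] = 0.8071 × ln(3.505) = 1.012 d.
D_c = (0.231/1.47) × 20.83 × e^(−0.231×1.012) = 0.1571 × 20.83 × 0.7915 = 2.591 mg/L.
Minimum DO = 9.32 − 2.591 = 6.729 mg/L.

t_c ≈ 1.01 d; minimum DO ≈ 6.73 mg/L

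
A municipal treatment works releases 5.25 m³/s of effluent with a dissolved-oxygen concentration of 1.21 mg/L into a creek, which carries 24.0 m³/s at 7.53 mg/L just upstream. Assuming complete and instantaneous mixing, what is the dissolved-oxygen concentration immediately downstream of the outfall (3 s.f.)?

6.40 mg/L

Flow-weighted mixing: C = (Q_r C_r + Q_w C_w)/(Q_r + Q_w)
= (24.0×7.53 + 5.25×1.21)/(24.0 + 5.25) = 187.1/29.25 = 6.396 mg/L.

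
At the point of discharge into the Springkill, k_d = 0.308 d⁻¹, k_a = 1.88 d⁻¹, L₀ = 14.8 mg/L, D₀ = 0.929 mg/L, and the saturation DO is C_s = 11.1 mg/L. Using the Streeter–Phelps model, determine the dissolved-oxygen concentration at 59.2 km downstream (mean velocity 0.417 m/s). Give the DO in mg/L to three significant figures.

DO ≈ 9.44 mg/L

Travel time t = x/v = 59.2 km / (0.417 m/s) = 59200 m / 0.417 m/s = 142000 s = 1.643 d.
k_d L₀/(k_a−k_d) = 0.308×14.8/(1.88−0.308) = 4.558/1.572 = 2.900 mg/L.
e^(−k_d t) = e^(−0.308×1.643) = 0.6029; e^(−k_a t) = e^(−1.88×1.643) = 0.04554.
D = 2.900 × (0.6029 − 0.04554) + 0.929 × 0.04554 = 1.616 + 0.04231 = 1.658 mg/L.
DO = C_s − D = 11.1 − 1.658 = 9.442 mg/L.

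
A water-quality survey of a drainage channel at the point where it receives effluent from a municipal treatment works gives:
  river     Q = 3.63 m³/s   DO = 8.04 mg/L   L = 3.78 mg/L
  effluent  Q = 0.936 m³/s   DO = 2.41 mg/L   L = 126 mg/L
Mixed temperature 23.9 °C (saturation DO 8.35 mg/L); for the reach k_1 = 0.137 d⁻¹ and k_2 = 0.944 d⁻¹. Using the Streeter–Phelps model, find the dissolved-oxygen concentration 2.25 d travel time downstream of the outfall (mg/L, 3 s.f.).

Mixed DO = (3.63×8.04 + 0.936×2.41)/(3.63+0.936) = 31.44/4.566 = 6.886 mg/L.
Mixed L₀ = (3.63×3.78 + 0.936×126)/(4.566) = 131.7/4.566 = 28.83 mg/L.
Initial deficit D₀ = C_s − DO₀ = 8.35 − 6.886 = 1.464 mg/L.
D(2.25) = [0.137×28.83/(0.944−0.137)](e^(−0.137×2.25) − e^(−0.944×2.25)) + 1.464 e^(−0.944×2.25)
= 4.895 × (0.7347 − 0.1196) + 1.464 × 0.1196 = 3.186 mg/L.
DO = 8.35 − 3.186 = 5.164 mg/L.

DO ≈ 5.16 mg/L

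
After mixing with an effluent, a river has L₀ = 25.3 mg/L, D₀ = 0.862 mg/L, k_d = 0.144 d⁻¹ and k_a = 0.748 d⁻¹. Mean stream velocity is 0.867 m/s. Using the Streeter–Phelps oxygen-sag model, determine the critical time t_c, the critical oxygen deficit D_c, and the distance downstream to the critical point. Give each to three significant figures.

With k_a/k_d = 5.194 and 1 − D₀(k_a−k_d)/(k_d L₀) = 0.8571,
t_c = ln(5.194 × 0.8571) / (0.748 − 0.144) = ln(4.452) / 0.6040 = 1.493/0.6040 = 2.472 d.
D_c = (k_d/k_a) L₀ e^(−k_d t_c) = (0.144/0.748) × 25.3 × e^(−0.144×2.472) = 0.1925 × 25.3 × 0.7004 = 3.412 mg/L.
x_c = v t_c = 0.867 m/s × 2.472 d × 86400 s/d = 185200 m ≈ 185 km.

t_c ≈ 2.47 d; D_c ≈ 3.41 mg/L; x_c ≈ 185 km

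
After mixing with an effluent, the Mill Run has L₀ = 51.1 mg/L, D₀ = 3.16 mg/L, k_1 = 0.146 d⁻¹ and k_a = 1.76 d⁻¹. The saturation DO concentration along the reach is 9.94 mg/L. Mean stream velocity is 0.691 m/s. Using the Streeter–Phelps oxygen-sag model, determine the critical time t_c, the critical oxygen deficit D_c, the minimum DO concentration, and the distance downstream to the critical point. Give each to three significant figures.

With k_a/k_1 = 12.05 and 1 − D₀(k_a−k_1)/(k_1 L₀) = 0.3164,
t_c = ln(12.05 × 0.3164) / (1.76 − 0.146) = ln(3.814) / 1.614 = 1.339/1.614 = 0.8294 d.
D_c = (k_1/k_a) L₀ e^(−k_1 t_c) = (0.146/1.76) × 51.1 × e^(−0.146×0.8294) = 0.08295 × 51.1 × 0.8860 = 3.756 mg/L.
Minimum DO = C_s − D_c = 9.94 − 3.756 = 6.184 mg/L.
x_c = v t_c = 0.691 m/s × 0.8294 d × 86400 s/d = 49520 m ≈ 49.5 km.

t_c ≈ 0.829 d; D_c ≈ 3.76 mg/L; min DO ≈ 6.18 mg/L; x_c ≈ 49.5 km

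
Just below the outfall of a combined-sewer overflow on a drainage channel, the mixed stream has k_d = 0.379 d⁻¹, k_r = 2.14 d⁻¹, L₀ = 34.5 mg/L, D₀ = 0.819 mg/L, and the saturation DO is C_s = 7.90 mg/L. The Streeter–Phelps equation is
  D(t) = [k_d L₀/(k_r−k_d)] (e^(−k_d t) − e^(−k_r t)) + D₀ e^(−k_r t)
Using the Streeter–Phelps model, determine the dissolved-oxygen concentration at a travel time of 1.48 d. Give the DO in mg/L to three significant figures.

k_d L₀/(k_r−k_d) = 0.379×34.5/(2.14−0.379) = 13.08/1.761 = 7.425 mg/L.
e^(−k_d t) = e^(−0.379×1.480) = 0.5707; e^(−k_r t) = e^(−2.14×1.480) = 0.04212.
D = 7.425 × (0.5707 − 0.04212) + 0.819 × 0.04212 = 3.925 + 0.03450 = 3.959 mg/L.
DO = C_s − D = 7.90 − 3.959 = 3.941 mg/L.

DO ≈ 3.94 mg/L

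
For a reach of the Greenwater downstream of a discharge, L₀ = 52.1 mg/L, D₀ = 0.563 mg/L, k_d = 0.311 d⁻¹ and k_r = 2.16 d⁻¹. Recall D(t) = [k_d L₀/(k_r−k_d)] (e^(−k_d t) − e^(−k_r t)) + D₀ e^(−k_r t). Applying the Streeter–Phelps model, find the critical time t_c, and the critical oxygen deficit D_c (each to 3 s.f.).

With k_r/k_d = 6.945 and 1 − D₀(k_r−k_d)/(k_d L₀) = 0.9358,
t_c = ln(6.945 × 0.9358) / (2.16 − 0.311) = ln(6.499) / 1.849 = 1.872/1.849 = 1.012 d.
D_c = (k_d/k_r) L₀ e^(−k_d t_c) = (0.311/2.16) × 52.1 × e^(−0.311×1.012) = 0.1440 × 52.1 × 0.7299 = 5.475 mg/L.

t_c ≈ 1.01 d; D_c ≈ 5.48 mg/L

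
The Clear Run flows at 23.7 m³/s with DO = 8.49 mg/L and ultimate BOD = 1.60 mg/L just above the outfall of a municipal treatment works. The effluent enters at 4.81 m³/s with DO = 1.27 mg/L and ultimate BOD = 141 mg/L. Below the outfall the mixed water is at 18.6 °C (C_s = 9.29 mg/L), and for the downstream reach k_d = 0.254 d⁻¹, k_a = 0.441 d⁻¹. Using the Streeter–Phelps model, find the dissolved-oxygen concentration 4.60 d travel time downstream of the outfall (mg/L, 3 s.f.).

Mixed DO = (23.7×8.49 + 4.81×1.27)/(23.7+4.81) = 207.3/28.51 = 7.272 mg/L.
Mixed L₀ = (23.7×1.60 + 4.81×141)/(28.51) = 716.1/28.51 = 25.12 mg/L.
Initial deficit D₀ = C_s − DO₀ = 9.29 − 7.272 = 2.018 mg/L.
D(4.60) = [0.254×25.12/(0.441−0.254)](e^(−0.254×4.60) − e^(−0.441×4.60)) + 2.018 e^(−0.441×4.60)
= 34.12 × (0.3109 − 0.1315) + 2.018 × 0.1315 = 6.384 mg/L.
DO = 9.29 − 6.384 = 2.906 mg/L.

DO ≈ 2.91 mg/L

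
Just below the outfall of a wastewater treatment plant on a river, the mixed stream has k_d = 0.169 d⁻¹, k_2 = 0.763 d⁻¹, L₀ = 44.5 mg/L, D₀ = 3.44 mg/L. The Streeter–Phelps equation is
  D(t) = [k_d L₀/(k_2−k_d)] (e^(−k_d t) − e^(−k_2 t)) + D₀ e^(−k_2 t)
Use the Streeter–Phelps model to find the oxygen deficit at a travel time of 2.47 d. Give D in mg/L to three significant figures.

k_d L₀/(k_2−k_d) = 0.169×44.5/(0.763−0.169) = 7.521/0.5940 = 12.66 mg/L.
e^(−k_d t) = e^(−0.169×2.470) = 0.6587; e^(−k_2 t) = e^(−0.763×2.470) = 0.1519.
D = 12.66 × (0.6587 − 0.1519) + 3.44 × 0.1519 = 6.417 + 0.5225 = 6.940 mg/L.

D ≈ 6.94 mg/L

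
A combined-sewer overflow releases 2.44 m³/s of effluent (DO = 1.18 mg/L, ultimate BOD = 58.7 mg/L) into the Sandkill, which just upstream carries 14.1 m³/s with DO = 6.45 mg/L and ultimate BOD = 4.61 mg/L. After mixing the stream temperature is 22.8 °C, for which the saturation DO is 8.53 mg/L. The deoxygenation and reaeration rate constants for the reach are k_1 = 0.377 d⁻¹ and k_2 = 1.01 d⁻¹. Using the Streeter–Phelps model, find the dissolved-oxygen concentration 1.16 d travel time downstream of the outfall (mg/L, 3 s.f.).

Mixed DO = (14.1×6.45 + 2.44×1.18)/(14.1+2.44) = 93.82/16.54 = 5.673 mg/L.
Mixed L₀ = (14.1×4.61 + 2.44×58.7)/(16.54) = 208.2/16.54 = 12.59 mg/L.
Initial deficit D₀ = C_s − DO₀ = 8.53 − 5.673 = 2.857 mg/L.
D(1.16) = [0.377×12.59/(1.01−0.377)](e^(−0.377×1.16) − e^(−1.01×1.16)) + 2.857 e^(−1.01×1.16)
= 7.498 × (0.6458 − 0.3099) + 2.857 × 0.3099 = 3.404 mg/L.
DO = 8.53 − 3.404 = 5.126 mg/L.

DO ≈ 5.13 mg/L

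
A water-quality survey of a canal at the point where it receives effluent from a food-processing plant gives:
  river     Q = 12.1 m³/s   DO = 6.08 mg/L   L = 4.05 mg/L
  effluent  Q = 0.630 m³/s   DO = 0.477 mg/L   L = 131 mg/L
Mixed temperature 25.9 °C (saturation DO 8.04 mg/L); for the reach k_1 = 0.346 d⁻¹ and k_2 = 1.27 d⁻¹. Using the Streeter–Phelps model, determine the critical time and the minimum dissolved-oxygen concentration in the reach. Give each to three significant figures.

t_c ≈ 0.473 d; minimum DO ≈ 5.65 mg/L

Mixed DO = (12.1×6.08 + 0.630×0.477)/(12.1+0.630) = 73.87/12.73 = 5.803 mg/L.
Mixed L₀ = (12.1×4.05 + 0.630×131)/(12.73) = 131.5/12.73 = 10.33 mg/L.
Initial deficit D₀ = C_s − DO₀ = 8.04 − 5.803 = 2.237 mg/L.
t_c = (1/0.9240) ln[(1.27/0.346)(1 − 2.237×0.9240/(0.346×10.33))] = 1.082 × ln(1.548) = 0.4730 d.
D_c = (0.346/1.27) × 10.33 × e^(−0.346×0.4730) = 0.2724 × 10.33 × 0.8490 = 2.390 mg/L.
Minimum DO = 8.04 − 2.390 = 5.650 mg/L.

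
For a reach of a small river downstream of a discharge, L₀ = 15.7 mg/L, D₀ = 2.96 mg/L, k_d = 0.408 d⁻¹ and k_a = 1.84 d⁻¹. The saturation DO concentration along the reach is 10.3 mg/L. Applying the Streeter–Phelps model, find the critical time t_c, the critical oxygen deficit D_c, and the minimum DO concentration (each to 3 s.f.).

t_c = [1/(k_a−k_d)] ln[(k_a/k_d)(1 − D₀(k_a−k_d)/(k_d L₀))]
= [1/(1.84−0.408)] ln[(1.84/0.408)(1 − 2.96×1.432/(0.408×15.7))]
= (1/1.432) ln[4.510 × 0.3383] = 0.6983 × ln(1.526) = 0.6983 × 0.4224 = 0.2950 d.
D_c = (k_d/k_a) L₀ e^(−k_d t_c) = (0.408/1.84) × 15.7 × e^(−0.408×0.2950) = 0.2217 × 15.7 × 0.8866 = 3.087 mg/L.
Minimum DO = C_s − D_c = 10.3 − 3.087 = 7.213 mg/L.

t_c ≈ 0.295 d; D_c ≈ 3.09 mg/L; min DO ≈ 7.21 mg/L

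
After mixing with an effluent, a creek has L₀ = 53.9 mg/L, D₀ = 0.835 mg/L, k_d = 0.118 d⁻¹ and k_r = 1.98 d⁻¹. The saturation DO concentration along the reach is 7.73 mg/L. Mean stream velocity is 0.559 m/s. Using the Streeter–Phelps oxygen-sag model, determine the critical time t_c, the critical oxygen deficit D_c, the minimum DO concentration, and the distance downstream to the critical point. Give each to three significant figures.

At the critical point dD/dt = 0, so k_d L₀ e^(−k_d t) = k_r D. Substituting D(t) from the Streeter–Phelps equation and solving for t gives
t_c = ln[(k_r/k_d)(1 − D₀(k_r−k_d)/(k_d L₀))] / (k_r−k_d).
Here k_r−k_d = 1.862 d⁻¹ and 1 − D₀(k_r−k_d)/(k_d L₀) = 1 − 0.835×1.862/(0.118×53.9) = 0.7555, so
t_c = ln(16.78 × 0.7555) / 1.862 = 2.540 / 1.862 = 1.364 d.
L(t_c) = L₀ e^(−k_d t_c) = 53.9 × 0.8513 = 45.89 mg/L, and at the critical point k_r D_c = k_d L, so D_c = (0.118/1.98) × 45.89 = 2.735 mg/L.
Minimum DO = C_s − D_c = 7.73 − 2.735 = 4.995 mg/L.
x_c = v t_c = 0.559 m/s × 1.364 d × 86400 s/d = 65880 m ≈ 65.9 km.

t_c ≈ 1.36 d; D_c ≈ 2.73 mg/L; min DO ≈ 5.00 mg/L; x_c ≈ 65.9 km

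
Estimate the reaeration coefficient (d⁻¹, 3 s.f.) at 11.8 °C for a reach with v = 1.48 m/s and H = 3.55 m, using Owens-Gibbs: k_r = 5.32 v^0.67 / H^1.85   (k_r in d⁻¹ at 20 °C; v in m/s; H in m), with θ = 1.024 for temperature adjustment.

k_r ≈ 0.547 d⁻¹

k_r(20) = 5.32 × 1.48^0.67 / 3.55^1.85 = 5.32 × 1.300 / 10.42 = 0.6638 d⁻¹.
k_r(11.8) = 0.6638 × 1.024^(11.8−20) = 0.6638 × 0.8233 = 0.5465 d⁻¹.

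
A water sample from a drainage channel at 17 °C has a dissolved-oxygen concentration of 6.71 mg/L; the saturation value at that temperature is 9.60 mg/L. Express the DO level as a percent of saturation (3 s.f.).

% saturation = C/C_s × 100 = 6.71/9.60 × 100 = 69.9 %.

69.9 % saturation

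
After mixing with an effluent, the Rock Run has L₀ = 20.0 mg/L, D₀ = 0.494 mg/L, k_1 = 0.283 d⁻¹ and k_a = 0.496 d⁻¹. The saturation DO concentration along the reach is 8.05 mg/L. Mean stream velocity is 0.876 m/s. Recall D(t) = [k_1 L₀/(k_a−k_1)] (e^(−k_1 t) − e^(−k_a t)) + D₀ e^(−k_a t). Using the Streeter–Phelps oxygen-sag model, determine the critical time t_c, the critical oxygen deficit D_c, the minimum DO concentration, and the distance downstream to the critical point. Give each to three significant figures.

t_c = [1/(k_a−k_1)] ln[(k_a/k_1)(1 − D₀(k_a−k_1)/(k_1 L₀))]
= [1/(0.496−0.283)] ln[(0.496/0.283)(1 − 0.494×0.2130/(0.283×20.0))]
= (1/0.2130) ln[1.753 × 0.9814] = 4.695 × ln(1.720) = 4.695 × 0.5424 = 2.546 d.
D_c = (k_1/k_a) L₀ e^(−k_1 t_c) = (0.283/0.496) × 20.0 × e^(−0.283×2.546) = 0.5706 × 20.0 × 0.4865 = 5.551 mg/L.
Minimum DO = C_s − D_c = 8.05 − 5.551 = 2.499 mg/L.
x_c = v t_c = 0.876 m/s × 2.546 d × 86400 s/d = 192700 m ≈ 193 km.

t_c ≈ 2.55 d; D_c ≈ 5.55 mg/L; min DO ≈ 2.50 mg/L; x_c ≈ 193 km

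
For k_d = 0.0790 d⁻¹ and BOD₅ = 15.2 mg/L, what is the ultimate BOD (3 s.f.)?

L₀ ≈ 46.6 mg/L

BOD₅ = L₀(1 − e^(−5k_d)) ⇒ L₀ = BOD₅ / (1 − e^(−5×0.0790))
= 15.2 / (1 − 0.6737) = 15.2 / 0.3263 = 46.58 mg/L.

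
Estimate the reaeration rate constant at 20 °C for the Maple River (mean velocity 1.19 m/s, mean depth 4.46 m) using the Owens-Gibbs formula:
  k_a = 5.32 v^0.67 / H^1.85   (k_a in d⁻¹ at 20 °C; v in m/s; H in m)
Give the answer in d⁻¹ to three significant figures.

k_a = 5.32 × 1.19^0.67 / 4.46^1.85 = 5.32 × 1.124 / 15.90 = 0.3761 d⁻¹.

k_a ≈ 0.376 d⁻¹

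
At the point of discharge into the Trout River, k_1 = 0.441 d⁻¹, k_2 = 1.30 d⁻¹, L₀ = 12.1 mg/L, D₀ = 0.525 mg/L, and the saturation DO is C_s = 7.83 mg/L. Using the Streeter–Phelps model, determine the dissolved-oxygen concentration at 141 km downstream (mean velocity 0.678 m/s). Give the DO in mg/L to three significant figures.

Travel time t = x/v = 141 km / (0.678 m/s) = 141000 m / 0.678 m/s = 208000 s = 2.407 d.
k_1 L₀/(k_2−k_1) = 0.441×12.1/(1.30−0.441) = 5.336/0.8590 = 6.212 mg/L.
e^(−k_1 t) = e^(−0.441×2.407) = 0.3459; e^(−k_2 t) = e^(−1.30×2.407) = 0.04376.
D = 6.212 × (0.3459 − 0.04376) + 0.525 × 0.04376 = 1.877 + 0.02297 = 1.900 mg/L.
DO = C_s − D = 7.83 − 1.900 = 5.930 mg/L.

DO ≈ 5.93 mg/L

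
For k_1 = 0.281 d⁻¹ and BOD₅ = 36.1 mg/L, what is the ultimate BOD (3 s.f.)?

BOD₅ = L₀(1 − e^(−5k_1)) ⇒ L₀ = BOD₅ / (1 − e^(−5×0.281))
= 36.1 / (1 − 0.2454) = 36.1 / 0.7546 = 47.84 mg/L.

L₀ ≈ 47.8 mg/L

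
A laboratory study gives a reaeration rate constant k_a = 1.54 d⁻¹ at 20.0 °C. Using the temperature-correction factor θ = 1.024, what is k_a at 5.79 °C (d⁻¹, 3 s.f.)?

k_a ≈ 1.10 d⁻¹

k_a(T₂) = k_a(T₁) · θ^(T₂−T₁) = 1.54 × 1.024^(5.79−20.0)
= 1.54 × 1.024^-14.2 = 1.54 × 0.7139 = 1.099 d⁻¹.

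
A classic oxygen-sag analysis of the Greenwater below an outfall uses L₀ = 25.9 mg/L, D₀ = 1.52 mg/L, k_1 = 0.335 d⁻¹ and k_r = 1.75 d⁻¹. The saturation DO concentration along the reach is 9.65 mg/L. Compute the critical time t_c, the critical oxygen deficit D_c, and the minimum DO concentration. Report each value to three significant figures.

t_c ≈ 0.967 d; D_c ≈ 3.59 mg/L; min DO ≈ 6.06 mg/L

At the critical point dD/dt = 0, so k_1 L₀ e^(−k_1 t) = k_r D. Substituting D(t) from the Streeter–Phelps equation and solving for t gives
t_c = ln[(k_r/k_1)(1 − D₀(k_r−k_1)/(k_1 L₀))] / (k_r−k_1).
Here k_r−k_1 = 1.415 d⁻¹ and 1 − D₀(k_r−k_1)/(k_1 L₀) = 1 − 1.52×1.415/(0.335×25.9) = 0.7521, so
t_c = ln(5.224 × 0.7521) / 1.415 = 1.368 / 1.415 = 0.9670 d.
L(t_c) = L₀ e^(−k_1 t_c) = 25.9 × 0.7233 = 18.73 mg/L, and at the critical point k_r D_c = k_1 L, so D_c = (0.335/1.75) × 18.73 = 3.586 mg/L.
Minimum DO = C_s − D_c = 9.65 − 3.586 = 6.064 mg/L.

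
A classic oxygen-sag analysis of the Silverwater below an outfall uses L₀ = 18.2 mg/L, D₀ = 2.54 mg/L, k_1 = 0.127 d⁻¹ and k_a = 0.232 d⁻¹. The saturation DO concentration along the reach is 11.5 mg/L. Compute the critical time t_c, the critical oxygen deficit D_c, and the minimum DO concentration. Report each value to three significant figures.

t_c ≈ 4.57 d; D_c ≈ 5.58 mg/L; min DO ≈ 5.92 mg/L

At the critical point dD/dt = 0, so k_1 L₀ e^(−k_1 t) = k_a D. Substituting D(t) from the Streeter–Phelps equation and solving for t gives
t_c = ln[(k_a/k_1)(1 − D₀(k_a−k_1)/(k_1 L₀))] / (k_a−k_1).
Here k_a−k_1 = 0.1050 d⁻¹ and 1 − D₀(k_a−k_1)/(k_1 L₀) = 1 − 2.54×0.1050/(0.127×18.2) = 0.8846, so
t_c = ln(1.827 × 0.8846) / 0.1050 = 0.4799 / 0.1050 = 4.571 d.
D_c = (k_1/k_a) L₀ e^(−k_1 t_c) = (0.127/0.232) × 18.2 × e^(−0.127×4.571) = 0.5474 × 18.2 × 0.5596 = 5.575 mg/L.
Minimum DO = C_s − D_c = 11.5 − 5.575 = 5.925 mg/L.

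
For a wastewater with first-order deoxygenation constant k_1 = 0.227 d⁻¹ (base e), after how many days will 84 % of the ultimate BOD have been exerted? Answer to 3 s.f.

t ≈ 8.07 d

y/L₀ = 1 − e^(−k_1 t) = 0.84 ⇒ e^(−k_1 t) = 0.160
t = −ln(0.160) / 0.227 = 1.833 / 0.227 = 8.073 d.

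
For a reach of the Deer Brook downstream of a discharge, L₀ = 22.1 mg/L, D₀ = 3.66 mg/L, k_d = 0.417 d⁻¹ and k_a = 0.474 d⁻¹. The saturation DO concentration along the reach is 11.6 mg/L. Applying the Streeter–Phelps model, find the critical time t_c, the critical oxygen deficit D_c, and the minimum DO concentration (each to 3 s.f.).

At the critical point dD/dt = 0, so k_d L₀ e^(−k_d t) = k_a D. Substituting D(t) from the Streeter–Phelps equation and solving for t gives
t_c = ln[(k_a/k_d)(1 − D₀(k_a−k_d)/(k_d L₀))] / (k_a−k_d).
Here k_a−k_d = 0.05700 d⁻¹ and 1 − D₀(k_a−k_d)/(k_d L₀) = 1 − 3.66×0.05700/(0.417×22.1) = 0.9774, so
t_c = ln(1.137 × 0.9774) / 0.05700 = 0.1052 / 0.05700 = 1.846 d.
L(t_c) = L₀ e^(−k_d t_c) = 22.1 × 0.4631 = 10.23 mg/L, and at the critical point k_a D_c = k_d L, so D_c = (0.417/0.474) × 10.23 = 9.004 mg/L.
Minimum DO = C_s − D_c = 11.6 − 9.004 = 2.596 mg/L.

t_c ≈ 1.85 d; D_c ≈ 9.00 mg/L; min DO ≈ 2.60 mg/L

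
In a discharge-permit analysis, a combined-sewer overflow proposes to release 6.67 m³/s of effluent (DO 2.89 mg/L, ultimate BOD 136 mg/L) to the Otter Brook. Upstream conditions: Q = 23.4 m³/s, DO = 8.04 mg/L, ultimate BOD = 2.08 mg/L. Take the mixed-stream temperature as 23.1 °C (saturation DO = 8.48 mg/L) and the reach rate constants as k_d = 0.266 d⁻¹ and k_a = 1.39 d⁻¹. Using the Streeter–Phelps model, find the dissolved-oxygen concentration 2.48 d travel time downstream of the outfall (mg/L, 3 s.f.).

DO ≈ 4.78 mg/L

Mixed DO = (23.4×8.04 + 6.67×2.89)/(23.4+6.67) = 207.4/30.07 = 6.898 mg/L.
Mixed L₀ = (23.4×2.08 + 6.67×136)/(30.07) = 955.8/30.07 = 31.79 mg/L.
Initial deficit D₀ = C_s − DO₀ = 8.48 − 6.898 = 1.582 mg/L.
D(2.48) = [0.266×31.79/(1.39−0.266)](e^(−0.266×2.48) − e^(−1.39×2.48)) + 1.582 e^(−1.39×2.48)
= 7.522 × (0.5170 − 0.03183) + 1.582 × 0.03183 = 3.700 mg/L.
DO = 8.48 − 3.700 = 4.780 mg/L.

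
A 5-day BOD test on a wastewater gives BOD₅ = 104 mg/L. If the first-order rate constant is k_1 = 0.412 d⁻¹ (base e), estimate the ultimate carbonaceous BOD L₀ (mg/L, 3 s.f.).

BOD₅ = L₀(1 − e^(−5k_1)) ⇒ L₀ = BOD₅ / (1 − e^(−5×0.412))
= 104 / (1 − 0.1275) = 104 / 0.8725 = 119.2 mg/L.

L₀ ≈ 119 mg/L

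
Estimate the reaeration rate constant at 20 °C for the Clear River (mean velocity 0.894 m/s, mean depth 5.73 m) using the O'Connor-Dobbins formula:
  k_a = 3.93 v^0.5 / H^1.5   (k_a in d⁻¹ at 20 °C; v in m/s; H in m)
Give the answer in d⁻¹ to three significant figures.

k_a ≈ 0.271 d⁻¹

k_a = 3.93 × 0.894^0.5 / 5.73^1.5 = 3.93 × 0.9455 / 13.72 = 0.2709 d⁻¹.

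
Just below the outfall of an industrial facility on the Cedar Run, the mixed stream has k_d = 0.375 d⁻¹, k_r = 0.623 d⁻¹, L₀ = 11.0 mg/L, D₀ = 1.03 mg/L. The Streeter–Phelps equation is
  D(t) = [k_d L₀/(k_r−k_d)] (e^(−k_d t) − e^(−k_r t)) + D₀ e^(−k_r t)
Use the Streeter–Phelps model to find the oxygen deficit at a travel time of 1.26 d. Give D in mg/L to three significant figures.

D ≈ 3.25 mg/L

k_d L₀/(k_r−k_d) = 0.375×11.0/(0.623−0.375) = 4.125/0.2480 = 16.63 mg/L.
e^(−k_d t) = e^(−0.375×1.260) = 0.6234; e^(−k_r t) = e^(−0.623×1.260) = 0.4561.
D = 16.63 × (0.6234 − 0.4561) + 1.03 × 0.4561 = 2.783 + 0.4698 = 3.253 mg/L.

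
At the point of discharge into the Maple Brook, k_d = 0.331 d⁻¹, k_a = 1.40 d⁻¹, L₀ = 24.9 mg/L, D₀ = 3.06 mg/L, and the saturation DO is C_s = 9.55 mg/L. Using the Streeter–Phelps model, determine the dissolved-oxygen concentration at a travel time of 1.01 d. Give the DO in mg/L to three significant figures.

DO ≈ 5.16 mg/L

k_d L₀/(k_a−k_d) = 0.331×24.9/(1.40−0.331) = 8.242/1.069 = 7.710 mg/L.
e^(−k_d t) = e^(−0.331×1.010) = 0.7158; e^(−k_a t) = e^(−1.40×1.010) = 0.2432.
D = 7.710 × (0.7158 − 0.2432) + 3.06 × 0.2432 = 3.644 + 0.7441 = 4.388 mg/L.
DO = C_s − D = 9.55 − 4.388 = 5.162 mg/L.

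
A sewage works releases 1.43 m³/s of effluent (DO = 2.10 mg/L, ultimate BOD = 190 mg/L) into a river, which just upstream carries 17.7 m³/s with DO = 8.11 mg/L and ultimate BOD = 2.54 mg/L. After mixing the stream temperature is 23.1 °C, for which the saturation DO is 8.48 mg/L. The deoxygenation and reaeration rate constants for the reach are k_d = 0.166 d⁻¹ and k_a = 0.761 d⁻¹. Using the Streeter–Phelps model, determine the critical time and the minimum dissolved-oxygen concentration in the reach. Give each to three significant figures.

t_c ≈ 2.23 d; minimum DO ≈ 5.99 mg/L

Mixed DO = (17.7×8.11 + 1.43×2.10)/(17.7+1.43) = 146.6/19.13 = 7.661 mg/L.
Mixed L₀ = (17.7×2.54 + 1.43×190)/(19.13) = 316.7/19.13 = 16.55 mg/L.
Initial deficit D₀ = C_s − DO₀ = 8.48 − 7.661 = 0.8193 mg/L.
t_c = (1/0.5950) ln[(0.761/0.166)(1 − 0.8193×0.5950/(0.166×16.55))] = 1.681 × ln(3.771) = 2.231 d.
D_c = (0.166/0.761) × 16.55 × e^(−0.166×2.231) = 0.2181 × 16.55 × 0.6905 = 2.493 mg/L.
Minimum DO = 8.48 − 2.493 = 5.987 mg/L.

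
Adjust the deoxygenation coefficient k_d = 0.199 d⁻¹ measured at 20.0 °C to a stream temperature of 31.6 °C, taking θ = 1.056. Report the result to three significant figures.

k_d(T₂) = k_d(T₁) · θ^(T₂−T₁) = 0.199 × 1.056^(31.6−20.0)
= 0.199 × 1.056^11.6 = 0.199 × 1.881 = 0.3744 d⁻¹.

k_d ≈ 0.374 d⁻¹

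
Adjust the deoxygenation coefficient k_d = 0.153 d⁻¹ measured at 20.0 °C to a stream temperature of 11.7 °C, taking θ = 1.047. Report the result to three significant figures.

k_d(T₂) = k_d(T₁) · θ^(T₂−T₁) = 0.153 × 1.047^(11.7−20.0)
= 0.153 × 1.047^-8.30 = 0.153 × 0.6830 = 0.1045 d⁻¹.

k_d ≈ 0.105 d⁻¹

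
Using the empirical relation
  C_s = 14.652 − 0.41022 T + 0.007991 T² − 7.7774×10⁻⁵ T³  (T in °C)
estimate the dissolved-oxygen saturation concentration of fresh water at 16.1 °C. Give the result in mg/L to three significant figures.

C_s ≈ 9.79 mg/L

C_s = 14.652 − 0.41022×16.1 + 0.007991×16.1² − 7.7774×10⁻⁵×16.1³ = 9.794 mg/L.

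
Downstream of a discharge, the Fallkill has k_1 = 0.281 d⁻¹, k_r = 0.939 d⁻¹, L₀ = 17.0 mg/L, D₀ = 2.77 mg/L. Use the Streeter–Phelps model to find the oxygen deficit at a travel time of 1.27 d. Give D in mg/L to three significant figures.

k_1 L₀/(k_r−k_1) = 0.281×17.0/(0.939−0.281) = 4.777/0.6580 = 7.260 mg/L.
e^(−k_1 t) = e^(−0.281×1.270) = 0.6999; e^(−k_r t) = e^(−0.939×1.270) = 0.3035.
D = 7.260 × (0.6999 − 0.3035) + 2.77 × 0.3035 = 2.878 + 0.8406 = 3.718 mg/L.

D ≈ 3.72 mg/L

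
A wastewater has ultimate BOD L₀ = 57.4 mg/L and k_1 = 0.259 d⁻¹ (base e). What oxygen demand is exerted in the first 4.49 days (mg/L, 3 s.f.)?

y ≈ 39.5 mg/L

y_t = L₀(1 − e^(−k_1 t)) = 57.4 × (1 − e^(−0.259×4.49))
= 57.4 × (1 − 0.3126) = 57.4 × 0.6874 = 39.46 mg/L.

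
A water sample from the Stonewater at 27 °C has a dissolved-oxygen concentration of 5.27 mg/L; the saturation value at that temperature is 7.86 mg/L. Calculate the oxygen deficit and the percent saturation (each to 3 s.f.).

D ≈ 2.59 mg/L; 67.0 % saturation

D = C_s − C = 7.86 − 5.27 = 2.59 mg/L.
% saturation = 5.27/7.86 × 100 = 67.0 %.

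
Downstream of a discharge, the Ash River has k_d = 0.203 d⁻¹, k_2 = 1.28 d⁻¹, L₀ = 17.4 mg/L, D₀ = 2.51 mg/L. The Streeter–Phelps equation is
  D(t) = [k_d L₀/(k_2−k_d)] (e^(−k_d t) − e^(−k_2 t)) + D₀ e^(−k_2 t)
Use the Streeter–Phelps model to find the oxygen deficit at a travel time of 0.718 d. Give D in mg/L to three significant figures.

D ≈ 2.53 mg/L

k_d L₀/(k_2−k_d) = 0.203×17.4/(1.28−0.203) = 3.532/1.077 = 3.280 mg/L.
e^(−k_d t) = e^(−0.203×0.7180) = 0.8644; e^(−k_2 t) = e^(−1.28×0.7180) = 0.3989.
D = 3.280 × (0.8644 − 0.3989) + 2.51 × 0.3989 = 1.527 + 1.001 = 2.528 mg/L.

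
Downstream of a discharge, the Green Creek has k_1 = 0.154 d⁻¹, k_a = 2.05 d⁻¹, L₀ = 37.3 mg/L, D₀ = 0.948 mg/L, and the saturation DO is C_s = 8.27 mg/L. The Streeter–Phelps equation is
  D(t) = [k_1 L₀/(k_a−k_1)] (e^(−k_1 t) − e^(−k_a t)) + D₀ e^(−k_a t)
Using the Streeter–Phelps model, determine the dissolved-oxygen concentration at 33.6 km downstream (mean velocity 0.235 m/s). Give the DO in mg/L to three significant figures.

Travel time t = x/v = 33.6 km / (0.235 m/s) = 33600 m / 0.235 m/s = 143000 s = 1.655 d.
k_1 L₀/(k_a−k_1) = 0.154×37.3/(2.05−0.154) = 5.744/1.896 = 3.030 mg/L.
e^(−k_1 t) = e^(−0.154×1.655) = 0.7750; e^(−k_a t) = e^(−2.05×1.655) = 0.03363.
D = 3.030 × (0.7750 − 0.03363) + 0.948 × 0.03363 = 2.246 + 0.03188 = 2.278 mg/L.
DO = C_s − D = 8.27 − 2.278 = 5.992 mg/L.

DO ≈ 5.99 mg/L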